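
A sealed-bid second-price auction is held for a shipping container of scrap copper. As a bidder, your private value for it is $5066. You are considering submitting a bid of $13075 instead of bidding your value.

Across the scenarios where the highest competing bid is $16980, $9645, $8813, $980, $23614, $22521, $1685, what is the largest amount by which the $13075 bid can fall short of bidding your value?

$4579

$16980: same outcome either way → loss $0.
$9645: truthful gives $0, deviation gives −$4579 → loss $4579.
$8813: truthful gives $0, deviation gives −$3747 → loss $3747.
$980: same outcome either way → loss $0.
$23614: same outcome either way → loss $0.
$22521: same outcome either way → loss $0.
$1685: same outcome either way → loss $0.
Maximum loss: $4579.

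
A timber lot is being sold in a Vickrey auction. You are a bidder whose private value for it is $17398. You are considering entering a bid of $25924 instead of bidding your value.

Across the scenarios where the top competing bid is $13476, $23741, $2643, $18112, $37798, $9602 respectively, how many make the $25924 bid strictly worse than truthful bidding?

The deviation hurts exactly when the highest competing bid lies strictly between $17398 and $25924 — overbidding then wins at a price above your value.
$13476: below both → same outcome either way.
$23741: inside the interval → strictly worse (loss $6343).
$2643: below both → same outcome either way.
$18112: inside the interval → strictly worse (loss $714).
$37798: above both → same outcome either way.
$9602: below both → same outcome either way.
Count: 2.

2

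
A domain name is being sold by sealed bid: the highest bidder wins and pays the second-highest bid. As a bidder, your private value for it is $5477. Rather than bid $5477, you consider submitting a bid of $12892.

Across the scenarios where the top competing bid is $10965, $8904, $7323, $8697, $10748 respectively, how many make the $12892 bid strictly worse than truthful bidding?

The deviation hurts exactly when the highest competing bid lies strictly between $5477 and $12892 — overbidding then wins at a price above your value.
$10965: inside the interval → strictly worse (loss $5488).
$8904: inside the interval → strictly worse (loss $3427).
$7323: inside the interval → strictly worse (loss $1846).
$8697: inside the interval → strictly worse (loss $3220).
$10748: inside the interval → strictly worse (loss $5271).
Count: 5.

5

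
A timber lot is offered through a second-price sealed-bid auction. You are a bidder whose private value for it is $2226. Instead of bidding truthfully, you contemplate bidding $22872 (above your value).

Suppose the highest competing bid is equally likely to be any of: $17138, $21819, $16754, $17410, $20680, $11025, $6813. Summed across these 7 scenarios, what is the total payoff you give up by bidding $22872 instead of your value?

$96057

The deviation costs you only when the competing bid falls strictly between $2226 and $22872; elsewhere both bids give the same outcome.
$17138: truthful payoff $0, deviation payoff −$14912 → loss $14912.
$21819: truthful payoff $0, deviation payoff −$19593 → loss $19593.
$16754: truthful payoff $0, deviation payoff −$14528 → loss $14528.
$17410: truthful payoff $0, deviation payoff −$15184 → loss $15184.
$20680: truthful payoff $0, deviation payoff −$18454 → loss $18454.
$11025: truthful payoff $0, deviation payoff −$8799 → loss $8799.
$6813: truthful payoff $0, deviation payoff −$4587 → loss $4587.
Total loss = $14912 + $19593 + $14528 + $15184 + $18454 + $8799 + $4587 = $96057.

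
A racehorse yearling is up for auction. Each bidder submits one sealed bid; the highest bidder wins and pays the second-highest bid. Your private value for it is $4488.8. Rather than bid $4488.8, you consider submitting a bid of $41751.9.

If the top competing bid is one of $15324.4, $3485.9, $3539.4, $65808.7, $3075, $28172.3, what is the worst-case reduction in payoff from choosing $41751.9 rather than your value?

$15324.4: truthful gives $0, deviation gives −$10835.6 → loss $10835.6.
$3485.9: same outcome either way → loss $0.
$3539.4: same outcome either way → loss $0.
$65808.7: same outcome either way → loss $0.
$3075: same outcome either way → loss $0.
$28172.3: truthful gives $0, deviation gives −$23683.5 → loss $23683.5.
Maximum loss: $23683.5.

$23683.5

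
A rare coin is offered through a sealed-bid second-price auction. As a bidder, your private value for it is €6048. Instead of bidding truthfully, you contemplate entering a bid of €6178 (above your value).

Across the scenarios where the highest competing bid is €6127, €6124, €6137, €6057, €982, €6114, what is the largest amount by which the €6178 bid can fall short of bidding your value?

€89

€6127: truthful gives €0, deviation gives −€79 → loss €79.
€6124: truthful gives €0, deviation gives −€76 → loss €76.
€6137: truthful gives €0, deviation gives −€89 → loss €89.
€6057: truthful gives €0, deviation gives −€9 → loss €9.
€982: same outcome either way → loss €0.
€6114: truthful gives €0, deviation gives −€66 → loss €66.
Maximum loss: €89.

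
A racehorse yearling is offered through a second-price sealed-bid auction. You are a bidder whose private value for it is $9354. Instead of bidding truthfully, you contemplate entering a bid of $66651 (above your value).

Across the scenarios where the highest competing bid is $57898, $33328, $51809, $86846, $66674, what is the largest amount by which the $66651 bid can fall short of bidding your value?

$57898: truthful gives $0, deviation gives −$48544 → loss $48544.
$33328: truthful gives $0, deviation gives −$23974 → loss $23974.
$51809: truthful gives $0, deviation gives −$42455 → loss $42455.
$86846: same outcome either way → loss $0.
$66674: same outcome either way → loss $0.
Maximum loss: $48544.

$48544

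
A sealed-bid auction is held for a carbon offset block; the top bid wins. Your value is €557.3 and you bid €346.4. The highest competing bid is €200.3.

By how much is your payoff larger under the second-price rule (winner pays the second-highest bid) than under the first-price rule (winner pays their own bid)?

You have the highest bid, so you win under either rule.
Second-price: pay €200.3 → payoff €357.
First-price: pay your own bid €346.4 → payoff €210.9.
Difference = €357 − (€210.9) = €146.1.

€146.1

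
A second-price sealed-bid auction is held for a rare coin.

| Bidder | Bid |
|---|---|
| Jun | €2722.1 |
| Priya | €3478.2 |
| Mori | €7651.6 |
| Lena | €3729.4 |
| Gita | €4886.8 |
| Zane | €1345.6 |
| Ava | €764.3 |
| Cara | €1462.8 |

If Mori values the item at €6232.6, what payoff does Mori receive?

Highest bid: Mori at €7651.6, so Mori wins.
Second-highest bid: Gita at €4886.8 — that is the price the winner pays.
Mori's payoff = value − price = €6232.6 − €4886.8 = €1345.8.

€1345.8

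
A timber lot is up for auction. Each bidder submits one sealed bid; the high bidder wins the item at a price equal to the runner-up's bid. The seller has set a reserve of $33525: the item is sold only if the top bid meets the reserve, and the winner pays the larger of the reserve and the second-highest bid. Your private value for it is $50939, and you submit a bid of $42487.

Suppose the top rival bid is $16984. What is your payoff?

Your bid $42487 is the highest and exceeds the reserve.
Price = max(second-highest bid, reserve) = max($16984, $33525) = $33525.
Payoff = $50939 − $33525 = $17414.

$17414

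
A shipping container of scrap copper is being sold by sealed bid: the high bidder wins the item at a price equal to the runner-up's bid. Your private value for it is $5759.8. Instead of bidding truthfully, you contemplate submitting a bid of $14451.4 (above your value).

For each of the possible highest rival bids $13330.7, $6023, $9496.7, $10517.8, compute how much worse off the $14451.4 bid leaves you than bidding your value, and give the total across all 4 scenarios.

The deviation costs you only when the competing bid falls strictly between $5759.8 and $14451.4; elsewhere both bids give the same outcome.
$13330.7: truthful payoff $0, deviation payoff −$7570.9 → loss $7570.9.
$6023: truthful payoff $0, deviation payoff −$263.2 → loss $263.2.
$9496.7: truthful payoff $0, deviation payoff −$3736.9 → loss $3736.9.
$10517.8: truthful payoff $0, deviation payoff −$4758 → loss $4758.
Total loss = $7570.9 + $263.2 + $3736.9 + $4758 = $16329.
In a second-price auction your bid sets only whether you win, not what you pay, so bidding your true value is weakly dominant.

$16329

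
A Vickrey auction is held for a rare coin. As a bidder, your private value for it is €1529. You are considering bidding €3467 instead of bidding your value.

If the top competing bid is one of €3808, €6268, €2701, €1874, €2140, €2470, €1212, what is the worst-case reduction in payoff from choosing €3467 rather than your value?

€3808: same outcome either way → loss €0.
€6268: same outcome either way → loss €0.
€2701: truthful gives €0, deviation gives −€1172 → loss €1172.
€1874: truthful gives €0, deviation gives −€345 → loss €345.
€2140: truthful gives €0, deviation gives −€611 → loss €611.
€2470: truthful gives €0, deviation gives −€941 → loss €941.
€1212: same outcome either way → loss €0.
Maximum loss: €1172.

€1172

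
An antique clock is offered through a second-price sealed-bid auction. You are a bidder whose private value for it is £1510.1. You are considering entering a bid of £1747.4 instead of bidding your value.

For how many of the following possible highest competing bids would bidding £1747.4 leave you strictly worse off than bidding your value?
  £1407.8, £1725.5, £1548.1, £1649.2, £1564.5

4

The deviation hurts exactly when the highest competing bid lies strictly between £1510.1 and £1747.4 — overbidding then wins at a price above your value.
£1407.8: below both → same outcome either way.
£1725.5: inside the interval → strictly worse (loss £215.4).
£1548.1: inside the interval → strictly worse (loss £38).
£1649.2: inside the interval → strictly worse (loss £139.1).
£1564.5: inside the interval → strictly worse (loss £54.4).
Count: 4.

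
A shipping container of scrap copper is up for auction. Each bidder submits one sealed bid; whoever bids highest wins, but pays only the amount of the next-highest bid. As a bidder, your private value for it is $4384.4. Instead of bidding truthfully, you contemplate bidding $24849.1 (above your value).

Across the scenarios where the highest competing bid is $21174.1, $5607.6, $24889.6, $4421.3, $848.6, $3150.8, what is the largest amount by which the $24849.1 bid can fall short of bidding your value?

$21174.1: truthful gives $0, deviation gives −$16789.7 → loss $16789.7.
$5607.6: truthful gives $0, deviation gives −$1223.2 → loss $1223.2.
$24889.6: same outcome either way → loss $0.
$4421.3: truthful gives $0, deviation gives −$36.9 → loss $36.9.
$848.6: same outcome either way → loss $0.
$3150.8: same outcome either way → loss $0.
Maximum loss: $16789.7.

$16789.7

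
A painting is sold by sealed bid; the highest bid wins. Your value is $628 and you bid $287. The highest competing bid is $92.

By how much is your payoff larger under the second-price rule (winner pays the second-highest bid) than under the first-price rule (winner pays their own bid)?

You have the highest bid, so you win under either rule.
Second-price: pay $92 → payoff $536.
First-price: pay your own bid $287 → payoff $341.
Difference = $536 − ($341) = $195.

$195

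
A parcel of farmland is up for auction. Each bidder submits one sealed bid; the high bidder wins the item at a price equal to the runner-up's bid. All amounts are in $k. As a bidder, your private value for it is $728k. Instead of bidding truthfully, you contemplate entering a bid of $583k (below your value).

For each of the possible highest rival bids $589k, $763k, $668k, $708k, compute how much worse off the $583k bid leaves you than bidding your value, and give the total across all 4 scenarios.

The deviation costs you only when the competing bid falls strictly between $583k and $728k; elsewhere both bids give the same outcome.
$589k: truthful payoff $139k, deviation payoff $0k → loss $139k.
$763k: outcomes coincide → loss $0k.
$668k: truthful payoff $60k, deviation payoff $0k → loss $60k.
$708k: truthful payoff $20k, deviation payoff $0k → loss $20k.
Total loss = $139k + $60k + $20k = $219k.

$219k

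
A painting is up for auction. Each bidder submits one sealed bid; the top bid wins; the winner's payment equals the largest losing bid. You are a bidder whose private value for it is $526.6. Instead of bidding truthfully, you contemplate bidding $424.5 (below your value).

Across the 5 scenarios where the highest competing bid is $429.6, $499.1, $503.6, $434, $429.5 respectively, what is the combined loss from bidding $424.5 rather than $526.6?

The deviation costs you only when the competing bid falls strictly between $424.5 and $526.6; elsewhere both bids give the same outcome.
$429.6: truthful payoff $97, deviation payoff $0 → loss $97.
$499.1: truthful payoff $27.5, deviation payoff $0 → loss $27.5.
$503.6: truthful payoff $23, deviation payoff $0 → loss $23.
$434: truthful payoff $92.6, deviation payoff $0 → loss $92.6.
$429.5: truthful payoff $97.1, deviation payoff $0 → loss $97.1.
Total loss = $97 + $27.5 + $23 + $92.6 + $97.1 = $337.2.

$337.2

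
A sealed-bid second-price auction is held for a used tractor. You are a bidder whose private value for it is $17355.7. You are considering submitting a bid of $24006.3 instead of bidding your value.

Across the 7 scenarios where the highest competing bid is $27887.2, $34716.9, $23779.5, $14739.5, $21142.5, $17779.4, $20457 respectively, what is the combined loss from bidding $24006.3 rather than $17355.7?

$13735.6

The deviation costs you only when the competing bid falls strictly between $17355.7 and $24006.3; elsewhere both bids give the same outcome.
$27887.2: outcomes coincide → loss $0.
$34716.9: outcomes coincide → loss $0.
$23779.5: truthful payoff $0, deviation payoff −$6423.8 → loss $6423.8.
$14739.5: outcomes coincide → loss $0.
$21142.5: truthful payoff $0, deviation payoff −$3786.8 → loss $3786.8.
$17779.4: truthful payoff $0, deviation payoff −$423.7 → loss $423.7.
$20457: truthful payoff $0, deviation payoff −$3101.3 → loss $3101.3.
Total loss = $6423.8 + $3786.8 + $423.7 + $3101.3 = $13735.6.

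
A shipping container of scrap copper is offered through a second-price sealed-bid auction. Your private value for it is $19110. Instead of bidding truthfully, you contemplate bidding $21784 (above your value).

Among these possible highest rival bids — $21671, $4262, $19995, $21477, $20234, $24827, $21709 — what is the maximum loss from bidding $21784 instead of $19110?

$2599

$21671: truthful gives $0, deviation gives −$2561 → loss $2561.
$4262: same outcome either way → loss $0.
$19995: truthful gives $0, deviation gives −$885 → loss $885.
$21477: truthful gives $0, deviation gives −$2367 → loss $2367.
$20234: truthful gives $0, deviation gives −$1124 → loss $1124.
$24827: same outcome either way → loss $0.
$21709: truthful gives $0, deviation gives −$2599 → loss $2599.
Maximum loss: $2599.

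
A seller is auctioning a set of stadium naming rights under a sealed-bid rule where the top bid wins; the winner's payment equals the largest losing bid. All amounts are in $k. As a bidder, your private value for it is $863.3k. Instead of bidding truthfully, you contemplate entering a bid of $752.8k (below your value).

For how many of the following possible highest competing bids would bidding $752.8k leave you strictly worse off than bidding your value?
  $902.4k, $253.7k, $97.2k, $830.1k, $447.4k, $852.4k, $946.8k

The deviation hurts exactly when the highest competing bid lies strictly between $752.8k and $863.3k — underbidding then forfeits a profitable win.
$902.4k: above both → same outcome either way.
$253.7k: below both → same outcome either way.
$97.2k: below both → same outcome either way.
$830.1k: inside the interval → strictly worse (loss $33.2k).
$447.4k: below both → same outcome either way.
$852.4k: inside the interval → strictly worse (loss $10.9k).
$946.8k: above both → same outcome either way.
Count: 2.

2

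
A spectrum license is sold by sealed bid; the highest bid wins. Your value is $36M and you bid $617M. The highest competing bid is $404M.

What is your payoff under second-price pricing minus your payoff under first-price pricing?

You have the highest bid, so you win under either rule.
Second-price: pay $404M → payoff −$368M.
First-price: pay your own bid $617M → payoff −$581M.
Difference = −$368M − (−$581M) = $213M.

$213M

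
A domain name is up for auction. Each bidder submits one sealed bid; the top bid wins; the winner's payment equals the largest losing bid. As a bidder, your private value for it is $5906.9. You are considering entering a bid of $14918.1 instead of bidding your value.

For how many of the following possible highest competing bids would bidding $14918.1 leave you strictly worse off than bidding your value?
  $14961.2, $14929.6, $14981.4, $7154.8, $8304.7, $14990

2

The deviation hurts exactly when the highest competing bid lies strictly between $5906.9 and $14918.1 — overbidding then wins at a price above your value.
$14961.2: above both → same outcome either way.
$14929.6: above both → same outcome either way.
$14981.4: above both → same outcome either way.
$7154.8: inside the interval → strictly worse (loss $1247.9).
$8304.7: inside the interval → strictly worse (loss $2397.8).
$14990: above both → same outcome either way.
Count: 2.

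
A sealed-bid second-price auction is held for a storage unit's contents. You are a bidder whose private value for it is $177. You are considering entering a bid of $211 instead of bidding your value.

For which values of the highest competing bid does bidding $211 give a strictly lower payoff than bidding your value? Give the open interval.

If the competing bid is below $177, both bids win at the same price — no difference.
If it is above $211, both bids lose — no difference.
If it lies strictly between $177 and $211, bidding your value loses (payoff 0) while bidding $211 wins at a price above your value (payoff negative).
So the deviation strictly hurts on the open interval ($177, $211).
Truthful bidding weakly dominates here: raising your bid can only win items priced above your value, and lowering it can only forfeit items priced below.

($177, $211)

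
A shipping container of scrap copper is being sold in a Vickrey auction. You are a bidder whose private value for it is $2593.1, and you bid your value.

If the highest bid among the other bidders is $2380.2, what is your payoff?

$212.9

Your bid $2593.1 exceeds the highest competing bid $2380.2, so you win.
In a second-price auction the winner pays the second-highest bid, $2380.2.
Payoff = value − price = $2593.1 − $2380.2 = $212.9.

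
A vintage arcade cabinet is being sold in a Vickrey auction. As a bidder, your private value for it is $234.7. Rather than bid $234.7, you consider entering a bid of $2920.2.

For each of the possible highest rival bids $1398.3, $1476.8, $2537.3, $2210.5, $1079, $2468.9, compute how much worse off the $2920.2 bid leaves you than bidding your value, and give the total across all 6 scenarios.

The deviation costs you only when the competing bid falls strictly between $234.7 and $2920.2; elsewhere both bids give the same outcome.
$1398.3: truthful payoff $0, deviation payoff −$1163.6 → loss $1163.6.
$1476.8: truthful payoff $0, deviation payoff −$1242.1 → loss $1242.1.
$2537.3: truthful payoff $0, deviation payoff −$2302.6 → loss $2302.6.
$2210.5: truthful payoff $0, deviation payoff −$1975.8 → loss $1975.8.
$1079: truthful payoff $0, deviation payoff −$844.3 → loss $844.3.
$2468.9: truthful payoff $0, deviation payoff −$2234.2 → loss $2234.2.
Total loss = $1163.6 + $1242.1 + $2302.6 + $1975.8 + $844.3 + $2234.2 = $9762.6.
Truthful bidding weakly dominates here: raising your bid can only win items priced above your value, and lowering it can only forfeit items priced below.

$9762.6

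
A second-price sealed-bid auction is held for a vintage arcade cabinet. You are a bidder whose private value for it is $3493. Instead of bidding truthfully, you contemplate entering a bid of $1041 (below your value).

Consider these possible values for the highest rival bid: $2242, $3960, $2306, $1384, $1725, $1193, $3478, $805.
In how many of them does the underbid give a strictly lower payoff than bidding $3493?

The deviation hurts exactly when the highest competing bid lies strictly between $1041 and $3493 — underbidding then forfeits a profitable win.
$2242: inside the interval → strictly worse (loss $1251).
$3960: above both → same outcome either way.
$2306: inside the interval → strictly worse (loss $1187).
$1384: inside the interval → strictly worse (loss $2109).
$1725: inside the interval → strictly worse (loss $1768).
$1193: inside the interval → strictly worse (loss $2300).
$3478: inside the interval → strictly worse (loss $15).
$805: below both → same outcome either way.
Count: 6.

6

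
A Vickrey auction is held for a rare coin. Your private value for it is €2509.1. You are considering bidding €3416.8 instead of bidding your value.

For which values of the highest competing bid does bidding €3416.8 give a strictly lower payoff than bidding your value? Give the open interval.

If the competing bid is below €2509.1, both bids win at the same price — no difference.
If it is above €3416.8, both bids lose — no difference.
If it lies strictly between €2509.1 and €3416.8, bidding your value loses (payoff 0) while bidding €3416.8 wins at a price above your value (payoff negative).
So the deviation strictly hurts on the open interval (€2509.1, €3416.8).

(€2509.1, €3416.8)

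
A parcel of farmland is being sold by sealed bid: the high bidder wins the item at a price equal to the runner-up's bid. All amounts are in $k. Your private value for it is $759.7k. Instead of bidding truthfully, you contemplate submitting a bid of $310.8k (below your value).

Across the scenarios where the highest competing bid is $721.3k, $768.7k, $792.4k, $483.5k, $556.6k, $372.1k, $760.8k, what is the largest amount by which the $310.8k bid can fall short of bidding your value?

$721.3k: truthful gives $38.4k, deviation gives $0k → loss $38.4k.
$768.7k: same outcome either way → loss $0k.
$792.4k: same outcome either way → loss $0k.
$483.5k: truthful gives $276.2k, deviation gives $0k → loss $276.2k.
$556.6k: truthful gives $203.1k, deviation gives $0k → loss $203.1k.
$372.1k: truthful gives $387.6k, deviation gives $0k → loss $387.6k.
$760.8k: same outcome either way → loss $0k.
Maximum loss: $387.6k.

$387.6k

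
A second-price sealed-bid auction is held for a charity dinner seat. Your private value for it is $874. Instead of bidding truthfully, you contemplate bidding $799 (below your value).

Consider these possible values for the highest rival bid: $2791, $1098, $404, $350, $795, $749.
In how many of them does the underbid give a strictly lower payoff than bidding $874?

The deviation hurts exactly when the highest competing bid lies strictly between $799 and $874 — underbidding then forfeits a profitable win.
$2791: above both → same outcome either way.
$1098: above both → same outcome either way.
$404: below both → same outcome either way.
$350: below both → same outcome either way.
$795: below both → same outcome either way.
$749: below both → same outcome either way.
Count: 0.

0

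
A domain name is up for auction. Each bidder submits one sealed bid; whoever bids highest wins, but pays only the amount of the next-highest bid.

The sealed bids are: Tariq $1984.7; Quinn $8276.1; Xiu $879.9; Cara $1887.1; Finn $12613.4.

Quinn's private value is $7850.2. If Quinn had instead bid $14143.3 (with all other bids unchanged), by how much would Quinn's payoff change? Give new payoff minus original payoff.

The highest bid among the other bidders is $12613.4; Quinn's bid doesn't change that.
Original bid $8276.1: Quinn is not highest (top rival bid is $12613.4); payoff $0.
Alternative bid $14143.3: Quinn is highest, pays the top rival bid $12613.4; payoff $7850.2 − $12613.4 = −$4763.2.
Change in payoff = −$4763.2 − ($0) = −$4763.2.

−$4763.2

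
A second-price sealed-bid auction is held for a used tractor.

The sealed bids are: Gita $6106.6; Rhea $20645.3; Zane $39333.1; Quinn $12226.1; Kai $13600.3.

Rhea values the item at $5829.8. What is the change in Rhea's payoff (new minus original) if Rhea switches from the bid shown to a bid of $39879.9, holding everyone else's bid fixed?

The highest bid among the other bidders is $39333.1; Rhea's bid doesn't change that.
Original bid $20645.3: Rhea is not highest (top rival bid is $39333.1); payoff $0.
Alternative bid $39879.9: Rhea is highest, pays the top rival bid $39333.1; payoff $5829.8 − $39333.1 = −$33503.3.
Change in payoff = −$33503.3 − ($0) = −$33503.3.

−$33503.3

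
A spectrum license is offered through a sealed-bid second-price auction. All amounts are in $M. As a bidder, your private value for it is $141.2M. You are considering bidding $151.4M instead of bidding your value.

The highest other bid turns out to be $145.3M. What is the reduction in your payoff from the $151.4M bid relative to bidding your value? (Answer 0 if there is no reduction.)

Bidding your value $141.2M: you lose (since $141.2M < $145.3M). Payoff $0M.
Bidding $151.4M: you win and pay $145.3M. Payoff $141.2M − $145.3M = −$4.1M.
The competing bid $145.3M lies between your value and your inflated bid, so overbidding wins an item priced above your value.
Loss from deviating = $0M − (−$4.1M) = $4.1M.

$4.1M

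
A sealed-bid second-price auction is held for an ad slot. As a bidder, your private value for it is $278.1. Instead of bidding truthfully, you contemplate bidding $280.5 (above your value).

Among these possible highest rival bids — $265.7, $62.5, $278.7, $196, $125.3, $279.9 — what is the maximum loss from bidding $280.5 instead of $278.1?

$265.7: same outcome either way → loss $0.
$62.5: same outcome either way → loss $0.
$278.7: truthful gives $0, deviation gives −$0.6 → loss $0.6.
$196: same outcome either way → loss $0.
$125.3: same outcome either way → loss $0.
$279.9: truthful gives $0, deviation gives −$1.8 → loss $1.8.
Maximum loss: $1.8.

$1.8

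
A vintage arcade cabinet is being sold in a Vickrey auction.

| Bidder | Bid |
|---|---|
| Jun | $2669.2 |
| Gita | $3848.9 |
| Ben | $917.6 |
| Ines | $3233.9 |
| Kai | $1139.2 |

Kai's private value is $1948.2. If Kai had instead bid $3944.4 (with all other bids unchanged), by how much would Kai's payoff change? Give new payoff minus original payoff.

−$1900.7

The highest bid among the other bidders is $3848.9; Kai's bid doesn't change that.
Original bid $1139.2: Kai is not highest (top rival bid is $3848.9); payoff $0.
Alternative bid $3944.4: Kai is highest, pays the top rival bid $3848.9; payoff $1948.2 − $3848.9 = −$1900.7.
Change in payoff = −$1900.7 − ($0) = −$1900.7.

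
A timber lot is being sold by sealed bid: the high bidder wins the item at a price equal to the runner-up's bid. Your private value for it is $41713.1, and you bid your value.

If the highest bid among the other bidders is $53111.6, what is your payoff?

Your bid $41713.1 is below the highest competing bid $53111.6, so you lose.
A losing bidder pays nothing and receives nothing: payoff = $0.

$0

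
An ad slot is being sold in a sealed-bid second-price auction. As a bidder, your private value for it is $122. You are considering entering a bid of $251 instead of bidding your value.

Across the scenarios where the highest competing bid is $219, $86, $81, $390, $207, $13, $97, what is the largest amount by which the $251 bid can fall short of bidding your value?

$219: truthful gives $0, deviation gives −$97 → loss $97.
$86: same outcome either way → loss $0.
$81: same outcome either way → loss $0.
$390: same outcome either way → loss $0.
$207: truthful gives $0, deviation gives −$85 → loss $85.
$13: same outcome either way → loss $0.
$97: same outcome either way → loss $0.
Maximum loss: $97.

$97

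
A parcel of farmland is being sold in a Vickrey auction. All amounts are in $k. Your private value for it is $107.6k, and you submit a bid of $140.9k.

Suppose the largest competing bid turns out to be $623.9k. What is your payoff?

$0k

Your bid $140.9k is below the highest competing bid $623.9k, so you lose.
A losing bidder pays nothing and receives nothing: payoff = $0k.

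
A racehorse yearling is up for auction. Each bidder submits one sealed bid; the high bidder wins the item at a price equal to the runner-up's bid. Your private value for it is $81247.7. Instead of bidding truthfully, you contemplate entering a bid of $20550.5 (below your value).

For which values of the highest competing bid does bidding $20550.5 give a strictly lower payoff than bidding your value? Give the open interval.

($20550.5, $81247.7)

If the competing bid is below $20550.5, both bids win at the same price — no difference.
If it is above $81247.7, both bids lose — no difference.
If it lies strictly between $20550.5 and $81247.7, bidding your value wins at a price below your value (positive payoff) while bidding $20550.5 loses (payoff 0).
So the deviation strictly hurts on the open interval ($20550.5, $81247.7).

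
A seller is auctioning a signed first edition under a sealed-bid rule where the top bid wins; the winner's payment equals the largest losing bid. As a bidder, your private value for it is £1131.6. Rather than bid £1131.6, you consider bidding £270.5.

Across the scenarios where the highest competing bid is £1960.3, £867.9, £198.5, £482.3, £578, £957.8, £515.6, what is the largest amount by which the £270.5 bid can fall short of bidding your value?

£649.3

£1960.3: same outcome either way → loss £0.
£867.9: truthful gives £263.7, deviation gives £0 → loss £263.7.
£198.5: same outcome either way → loss £0.
£482.3: truthful gives £649.3, deviation gives £0 → loss £649.3.
£578: truthful gives £553.6, deviation gives £0 → loss £553.6.
£957.8: truthful gives £173.8, deviation gives £0 → loss £173.8.
£515.6: truthful gives £616, deviation gives £0 → loss £616.
Maximum loss: £649.3.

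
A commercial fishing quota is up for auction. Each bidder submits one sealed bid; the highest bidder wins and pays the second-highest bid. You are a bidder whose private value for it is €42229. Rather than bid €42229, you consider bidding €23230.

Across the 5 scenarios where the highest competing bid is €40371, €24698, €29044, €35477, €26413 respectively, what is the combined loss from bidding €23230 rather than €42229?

€55142

The deviation costs you only when the competing bid falls strictly between €23230 and €42229; elsewhere both bids give the same outcome.
€40371: truthful payoff €1858, deviation payoff €0 → loss €1858.
€24698: truthful payoff €17531, deviation payoff €0 → loss €17531.
€29044: truthful payoff €13185, deviation payoff €0 → loss €13185.
€35477: truthful payoff €6752, deviation payoff €0 → loss €6752.
€26413: truthful payoff €15816, deviation payoff €0 → loss €15816.
Total loss = €1858 + €17531 + €13185 + €6752 + €15816 = €55142.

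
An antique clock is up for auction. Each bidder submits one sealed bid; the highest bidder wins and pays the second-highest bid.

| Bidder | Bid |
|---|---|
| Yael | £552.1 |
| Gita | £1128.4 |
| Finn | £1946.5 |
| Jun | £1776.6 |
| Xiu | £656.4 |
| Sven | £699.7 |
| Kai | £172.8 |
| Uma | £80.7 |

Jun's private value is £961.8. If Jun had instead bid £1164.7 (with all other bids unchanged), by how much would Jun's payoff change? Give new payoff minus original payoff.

The highest bid among the other bidders is £1946.5; Jun's bid doesn't change that.
Original bid £1776.6: Jun is not highest (top rival bid is £1946.5); payoff £0.
Alternative bid £1164.7: Jun is not highest (top rival bid is £1946.5); payoff £0.
Change in payoff = £0 − (£0) = £0.

£0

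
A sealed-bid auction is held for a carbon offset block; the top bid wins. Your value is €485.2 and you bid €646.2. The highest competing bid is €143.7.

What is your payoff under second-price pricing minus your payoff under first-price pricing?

€502.5

You have the highest bid, so you win under either rule.
Second-price: pay €143.7 → payoff €341.5.
First-price: pay your own bid €646.2 → payoff −€161.
Difference = €341.5 − (−€161) = €502.5.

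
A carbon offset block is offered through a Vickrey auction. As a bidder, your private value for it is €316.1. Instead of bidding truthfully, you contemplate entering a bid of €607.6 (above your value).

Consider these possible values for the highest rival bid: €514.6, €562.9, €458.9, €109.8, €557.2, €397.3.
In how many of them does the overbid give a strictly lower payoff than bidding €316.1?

5

The deviation hurts exactly when the highest competing bid lies strictly between €316.1 and €607.6 — overbidding then wins at a price above your value.
€514.6: inside the interval → strictly worse (loss €198.5).
€562.9: inside the interval → strictly worse (loss €246.8).
€458.9: inside the interval → strictly worse (loss €142.8).
€109.8: below both → same outcome either way.
€557.2: inside the interval → strictly worse (loss €241.1).
€397.3: inside the interval → strictly worse (loss €81.2).
Count: 5.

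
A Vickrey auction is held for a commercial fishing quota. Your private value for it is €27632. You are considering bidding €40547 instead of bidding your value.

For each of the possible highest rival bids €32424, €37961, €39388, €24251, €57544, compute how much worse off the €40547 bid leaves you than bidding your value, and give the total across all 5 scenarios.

€26877

The deviation costs you only when the competing bid falls strictly between €27632 and €40547; elsewhere both bids give the same outcome.
€32424: truthful payoff €0, deviation payoff −€4792 → loss €4792.
€37961: truthful payoff €0, deviation payoff −€10329 → loss €10329.
€39388: truthful payoff €0, deviation payoff −€11756 → loss €11756.
€24251: outcomes coincide → loss €0.
€57544: outcomes coincide → loss €0.
Total loss = €4792 + €10329 + €11756 = €26877.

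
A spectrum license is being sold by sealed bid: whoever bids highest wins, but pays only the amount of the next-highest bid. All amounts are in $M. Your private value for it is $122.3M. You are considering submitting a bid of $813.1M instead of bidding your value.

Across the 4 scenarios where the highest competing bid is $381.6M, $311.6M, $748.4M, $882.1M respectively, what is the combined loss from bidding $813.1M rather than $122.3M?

The deviation costs you only when the competing bid falls strictly between $122.3M and $813.1M; elsewhere both bids give the same outcome.
$381.6M: truthful payoff $0M, deviation payoff −$259.3M → loss $259.3M.
$311.6M: truthful payoff $0M, deviation payoff −$189.3M → loss $189.3M.
$748.4M: truthful payoff $0M, deviation payoff −$626.1M → loss $626.1M.
$882.1M: outcomes coincide → loss $0M.
Total loss = $259.3M + $189.3M + $626.1M = $1074.7M.

$1074.7M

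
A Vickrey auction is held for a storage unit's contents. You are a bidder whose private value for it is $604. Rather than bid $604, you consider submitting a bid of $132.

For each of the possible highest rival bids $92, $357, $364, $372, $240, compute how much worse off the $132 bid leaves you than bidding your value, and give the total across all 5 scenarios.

$1083

The deviation costs you only when the competing bid falls strictly between $132 and $604; elsewhere both bids give the same outcome.
$92: outcomes coincide → loss $0.
$357: truthful payoff $247, deviation payoff $0 → loss $247.
$364: truthful payoff $240, deviation payoff $0 → loss $240.
$372: truthful payoff $232, deviation payoff $0 → loss $232.
$240: truthful payoff $364, deviation payoff $0 → loss $364.
Total loss = $247 + $240 + $232 + $364 = $1083.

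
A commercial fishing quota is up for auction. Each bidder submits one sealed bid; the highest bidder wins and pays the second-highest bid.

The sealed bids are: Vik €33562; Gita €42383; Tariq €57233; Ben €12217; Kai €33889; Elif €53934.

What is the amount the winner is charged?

€53934

Highest bid: Tariq at €57233, so Tariq wins.
Second-highest bid: Elif at €53934 — that is the price the winner pays.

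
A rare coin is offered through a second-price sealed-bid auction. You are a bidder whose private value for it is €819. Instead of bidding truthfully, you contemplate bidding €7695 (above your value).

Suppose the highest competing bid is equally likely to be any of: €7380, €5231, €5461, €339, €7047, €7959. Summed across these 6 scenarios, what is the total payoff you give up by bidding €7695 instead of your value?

The deviation costs you only when the competing bid falls strictly between €819 and €7695; elsewhere both bids give the same outcome.
€7380: truthful payoff €0, deviation payoff −€6561 → loss €6561.
€5231: truthful payoff €0, deviation payoff −€4412 → loss €4412.
€5461: truthful payoff €0, deviation payoff −€4642 → loss €4642.
€339: outcomes coincide → loss €0.
€7047: truthful payoff €0, deviation payoff −€6228 → loss €6228.
€7959: outcomes coincide → loss €0.
Total loss = €6561 + €4412 + €4642 + €6228 = €21843.

€21843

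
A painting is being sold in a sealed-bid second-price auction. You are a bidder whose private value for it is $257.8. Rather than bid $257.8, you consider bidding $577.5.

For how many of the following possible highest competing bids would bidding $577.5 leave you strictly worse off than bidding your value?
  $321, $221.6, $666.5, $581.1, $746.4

The deviation hurts exactly when the highest competing bid lies strictly between $257.8 and $577.5 — overbidding then wins at a price above your value.
$321: inside the interval → strictly worse (loss $63.2).
$221.6: below both → same outcome either way.
$666.5: above both → same outcome either way.
$581.1: above both → same outcome either way.
$746.4: above both → same outcome either way.
Count: 1.

1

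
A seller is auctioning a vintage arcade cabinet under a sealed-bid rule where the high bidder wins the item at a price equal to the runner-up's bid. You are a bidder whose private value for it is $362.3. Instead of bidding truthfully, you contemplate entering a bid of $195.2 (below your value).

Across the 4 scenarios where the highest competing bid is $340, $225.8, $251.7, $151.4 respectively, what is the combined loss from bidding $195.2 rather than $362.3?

$269.4

The deviation costs you only when the competing bid falls strictly between $195.2 and $362.3; elsewhere both bids give the same outcome.
$340: truthful payoff $22.3, deviation payoff $0 → loss $22.3.
$225.8: truthful payoff $136.5, deviation payoff $0 → loss $136.5.
$251.7: truthful payoff $110.6, deviation payoff $0 → loss $110.6.
$151.4: outcomes coincide → loss $0.
Total loss = $22.3 + $136.5 + $110.6 = $269.4.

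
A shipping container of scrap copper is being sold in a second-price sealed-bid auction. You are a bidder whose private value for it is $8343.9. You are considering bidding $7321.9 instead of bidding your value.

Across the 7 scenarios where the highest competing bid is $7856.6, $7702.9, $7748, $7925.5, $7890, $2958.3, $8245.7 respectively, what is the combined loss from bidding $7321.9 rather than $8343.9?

The deviation costs you only when the competing bid falls strictly between $7321.9 and $8343.9; elsewhere both bids give the same outcome.
$7856.6: truthful payoff $487.3, deviation payoff $0 → loss $487.3.
$7702.9: truthful payoff $641, deviation payoff $0 → loss $641.
$7748: truthful payoff $595.9, deviation payoff $0 → loss $595.9.
$7925.5: truthful payoff $418.4, deviation payoff $0 → loss $418.4.
$7890: truthful payoff $453.9, deviation payoff $0 → loss $453.9.
$2958.3: outcomes coincide → loss $0.
$8245.7: truthful payoff $98.2, deviation payoff $0 → loss $98.2.
Total loss = $487.3 + $641 + $595.9 + $418.4 + $453.9 + $98.2 = $2694.7.

$2694.7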